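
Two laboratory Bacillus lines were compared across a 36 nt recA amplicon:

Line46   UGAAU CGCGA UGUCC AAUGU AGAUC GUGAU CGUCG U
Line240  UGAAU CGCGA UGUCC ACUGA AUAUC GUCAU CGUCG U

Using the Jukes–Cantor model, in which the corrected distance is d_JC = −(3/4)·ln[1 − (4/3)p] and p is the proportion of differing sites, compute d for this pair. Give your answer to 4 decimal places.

Mismatches occur at site 17 (A/C), site 20 (U/A), site 22 (G/U), site 28 (G/C).
p = 4/36 = 0.111111.
d = −0.75 · ln(1 − (4/3)·0.111111) = −0.75 · ln(0.851852) = −0.75 · (-0.160342) = 0.1203.

0.1203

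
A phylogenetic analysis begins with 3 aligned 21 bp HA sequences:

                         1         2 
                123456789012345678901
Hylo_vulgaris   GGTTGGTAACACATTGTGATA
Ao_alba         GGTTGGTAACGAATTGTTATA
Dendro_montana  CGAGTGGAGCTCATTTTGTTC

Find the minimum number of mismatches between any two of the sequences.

3

Pairwise Hamming distances:
  Hylo_vulgaris vs Ao_alba: 3
  Hylo_vulgaris vs Dendro_montana: 10
  Ao_alba vs Dendro_montana: 12
The smallest is 3, between Hylo_vulgaris and Ao_alba.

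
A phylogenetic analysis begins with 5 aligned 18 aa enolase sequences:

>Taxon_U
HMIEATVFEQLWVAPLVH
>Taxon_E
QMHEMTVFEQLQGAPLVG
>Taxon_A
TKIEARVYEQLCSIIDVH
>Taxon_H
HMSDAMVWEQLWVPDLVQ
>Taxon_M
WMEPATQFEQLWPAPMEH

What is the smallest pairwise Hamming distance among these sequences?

6

Pairwise Hamming distances:
  Taxon_U vs Taxon_E: 6
  Taxon_U vs Taxon_A: 9
  Taxon_U vs Taxon_H: 7
  Taxon_U vs Taxon_M: 7
  Taxon_E vs Taxon_A: 12
  Taxon_E vs Taxon_H: 11
  Taxon_E vs Taxon_M: 10
  Taxon_A vs Taxon_H: 12
  Taxon_A vs Taxon_M: 13
  Taxon_H vs Taxon_M: 12
The smallest is 6, between Taxon_U and Taxon_E.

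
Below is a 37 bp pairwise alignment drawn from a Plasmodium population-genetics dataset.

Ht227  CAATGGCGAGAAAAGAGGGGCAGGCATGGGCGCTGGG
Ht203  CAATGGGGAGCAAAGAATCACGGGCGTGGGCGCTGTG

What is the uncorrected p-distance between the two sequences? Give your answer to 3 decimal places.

Differing sites — 7:C/G; 11:A/C; 17:G/A; 18:G/T; 19:G/C; 20:G/A; 22:A/G; 26:A/G; 36:G/T.
There are 9 differences over 37 sites, so p = 9/37 = 0.243.

0.243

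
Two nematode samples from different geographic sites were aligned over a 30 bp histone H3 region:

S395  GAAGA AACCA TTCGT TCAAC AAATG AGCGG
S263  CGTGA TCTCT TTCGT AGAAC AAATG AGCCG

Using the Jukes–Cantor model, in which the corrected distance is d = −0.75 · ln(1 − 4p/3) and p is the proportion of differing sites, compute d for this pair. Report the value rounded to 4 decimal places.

0.4408

The sequences differ at positions 1 (G/C), 2 (A/G), 3 (A/T), 6 (A/T), 7 (A/C), 8 (C/T), 10 (A/T), 16 (T/A), 17 (C/G), 29 (G/C).
p = 10/30 = 0.333333.
d = −0.75 · ln(1 − (4/3)·0.333333) = −0.75 · ln(0.555556) = −0.75 · (-0.587786) = 0.4408.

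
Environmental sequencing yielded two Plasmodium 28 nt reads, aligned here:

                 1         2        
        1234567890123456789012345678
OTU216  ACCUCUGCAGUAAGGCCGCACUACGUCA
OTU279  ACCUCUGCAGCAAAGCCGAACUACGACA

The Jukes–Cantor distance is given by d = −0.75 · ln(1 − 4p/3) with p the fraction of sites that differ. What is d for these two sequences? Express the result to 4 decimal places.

0.1585

Differing sites — 11:U/C; 14:G/A; 19:C/A; 26:U/A.
p = 4/28 = 0.142857.
d = −0.75 · ln(1 − (4/3)·0.142857) = −0.75 · ln(0.809524) = −0.75 · (-0.211309) = 0.1585.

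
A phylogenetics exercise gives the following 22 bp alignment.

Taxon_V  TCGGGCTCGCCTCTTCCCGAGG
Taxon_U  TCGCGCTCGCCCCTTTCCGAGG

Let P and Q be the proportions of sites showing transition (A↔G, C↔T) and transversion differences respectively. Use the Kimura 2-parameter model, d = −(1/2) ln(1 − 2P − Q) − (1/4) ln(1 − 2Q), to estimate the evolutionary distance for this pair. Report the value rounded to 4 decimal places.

0.1527

The sequences differ at positions 4 (G/C, transversion), 12 (T/C, transition), 16 (C/T, transition).
Of the 3 differences, 2 transitions and 1 transversion over 22 sites: P = 2/22 = 0.090909, Q = 1/22 = 0.045455.
d = −0.5·ln(0.772727) − 0.25·ln(0.909090) = −0.5·(-0.257829) − 0.25·(-0.095311) = 0.1527.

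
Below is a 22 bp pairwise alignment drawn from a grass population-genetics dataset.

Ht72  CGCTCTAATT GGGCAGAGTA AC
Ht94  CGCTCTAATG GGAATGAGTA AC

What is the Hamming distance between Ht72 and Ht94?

4

Differing sites — 10:T/G; 13:G/A; 14:C/A; 15:A/T.
That gives 4 mismatches out of 22 aligned sites, so the Hamming distance is 4.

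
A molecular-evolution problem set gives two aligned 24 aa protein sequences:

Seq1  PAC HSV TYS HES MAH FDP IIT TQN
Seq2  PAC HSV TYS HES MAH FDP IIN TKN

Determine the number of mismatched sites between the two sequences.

2

Mismatches occur at site 21 (T/N), site 23 (Q/K).
That gives 2 mismatches out of 24 aligned sites, so the Hamming distance is 2.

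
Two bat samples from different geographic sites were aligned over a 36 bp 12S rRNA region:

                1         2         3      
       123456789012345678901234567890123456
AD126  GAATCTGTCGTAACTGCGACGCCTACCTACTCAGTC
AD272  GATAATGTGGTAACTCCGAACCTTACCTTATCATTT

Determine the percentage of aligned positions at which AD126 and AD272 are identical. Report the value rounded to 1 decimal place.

66.7%

Mismatches occur at site 3 (A↔T), site 4 (T↔A), site 5 (C↔A), site 9 (C↔G), site 16 (G↔C), site 20 (C↔A), site 21 (G↔C), site 23 (C↔T), site 29 (A↔T), site 30 (C↔A), site 34 (G↔T), site 36 (C↔T).
24 of the 36 sites match, so the percent identity is 24/36 × 100 = 66.7%.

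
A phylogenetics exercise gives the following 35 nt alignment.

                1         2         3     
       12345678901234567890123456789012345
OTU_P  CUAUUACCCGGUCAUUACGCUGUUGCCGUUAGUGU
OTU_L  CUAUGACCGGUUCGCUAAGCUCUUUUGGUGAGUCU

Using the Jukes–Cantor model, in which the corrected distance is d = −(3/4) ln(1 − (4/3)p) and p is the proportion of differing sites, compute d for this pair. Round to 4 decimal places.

The sequences differ at positions 5 (U/G), 9 (C/G), 11 (G/U), 14 (A/G), 15 (U/C), 18 (C/A), 22 (G/C), 25 (G/U), 26 (C/U), 27 (C/G), 30 (U/G), 34 (G/C).
p = 12/35 = 0.342857.
d = −0.75 · ln(1 − (4/3)·0.342857) = −0.75 · ln(0.542857) = −0.75 · (-0.610909) = 0.4582.

0.4582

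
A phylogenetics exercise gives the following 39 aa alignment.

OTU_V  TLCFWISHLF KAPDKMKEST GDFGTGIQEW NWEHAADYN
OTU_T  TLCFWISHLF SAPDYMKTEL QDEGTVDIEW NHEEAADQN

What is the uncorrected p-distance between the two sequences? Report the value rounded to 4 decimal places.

0.3333

The sequences differ at positions 11 (K/S), 15 (K/Y), 18 (E/T), 19 (S/E), 20 (T/L), 21 (G/Q), 23 (F/E), 26 (G/V), 27 (I/D), 28 (Q/I), 32 (W/H), 34 (H/E), 38 (Y/Q).
There are 13 differences over 39 sites, so p = 13/39 = 0.3333.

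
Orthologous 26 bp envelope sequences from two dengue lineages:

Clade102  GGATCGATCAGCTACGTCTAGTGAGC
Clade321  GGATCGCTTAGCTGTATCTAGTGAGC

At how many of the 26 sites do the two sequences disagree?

5

Differing sites — 7:A/C; 9:C/T; 14:A/G; 15:C/T; 16:G/A.
That gives 5 mismatches out of 26 aligned sites, so the Hamming distance is 5.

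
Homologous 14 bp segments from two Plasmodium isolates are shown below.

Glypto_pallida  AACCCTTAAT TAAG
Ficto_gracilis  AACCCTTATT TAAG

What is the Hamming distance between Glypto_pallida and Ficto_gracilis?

A single mismatch occurs at site 9 (A→T).
That gives 1 mismatch out of 14 aligned sites, so the Hamming distance is 1.

1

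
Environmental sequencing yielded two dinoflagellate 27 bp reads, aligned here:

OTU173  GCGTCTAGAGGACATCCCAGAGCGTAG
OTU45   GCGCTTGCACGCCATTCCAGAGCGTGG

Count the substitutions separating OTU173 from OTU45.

8

Differing sites — 4:T/C; 5:C/T; 7:A/G; 8:G/C; 10:G/C; 12:A/C; 16:C/T; 26:A/G.
That gives 8 mismatches out of 27 aligned sites, so the Hamming distance is 8.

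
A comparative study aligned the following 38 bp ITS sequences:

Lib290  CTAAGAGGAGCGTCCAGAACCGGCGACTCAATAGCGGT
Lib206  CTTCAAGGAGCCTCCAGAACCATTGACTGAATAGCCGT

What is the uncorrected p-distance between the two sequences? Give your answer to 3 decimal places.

Differing sites — 3:A/T; 4:A/C; 5:G/A; 12:G/C; 22:G/A; 23:G/T; 24:C/T; 29:C/G; 36:G/C.
There are 9 differences over 38 sites, so p = 9/38 = 0.237.

0.237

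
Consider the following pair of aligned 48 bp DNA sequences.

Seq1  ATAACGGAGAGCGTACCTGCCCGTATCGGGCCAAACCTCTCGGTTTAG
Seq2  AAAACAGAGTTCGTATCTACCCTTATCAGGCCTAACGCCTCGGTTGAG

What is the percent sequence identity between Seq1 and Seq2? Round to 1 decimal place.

75.0%

The sequences differ at positions 2 (T/A), 6 (G/A), 10 (A/T), 11 (G/T), 16 (C/T), 19 (G/A), 23 (G/T), 28 (G/A), 33 (A/T), 37 (C/G), 38 (T/C), 46 (T/G).
36 of the 48 sites match, so the percent identity is 36/48 × 100 = 75.0%.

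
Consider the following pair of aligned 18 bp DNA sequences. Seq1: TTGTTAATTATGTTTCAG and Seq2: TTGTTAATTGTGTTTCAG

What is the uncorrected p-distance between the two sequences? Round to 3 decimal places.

0.056

Differing sites — 10:A/G.
There are 1 differences over 18 sites, so p = 1/18 = 0.056.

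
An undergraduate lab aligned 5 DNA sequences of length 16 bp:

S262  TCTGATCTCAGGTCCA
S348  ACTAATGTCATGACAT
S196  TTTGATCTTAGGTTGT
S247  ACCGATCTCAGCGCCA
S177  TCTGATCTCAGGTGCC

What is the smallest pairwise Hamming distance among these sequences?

Pairwise Hamming distances:
  S262 vs S348: 7
  S262 vs S196: 5
  S262 vs S247: 4
  S262 vs S177: 2
  S348 vs S196: 9
  S348 vs S247: 8
  S348 vs S177: 8
  S196 vs S247: 9
  S196 vs S177: 5
  S247 vs S177: 6
The smallest is 2, between S262 and S177.

2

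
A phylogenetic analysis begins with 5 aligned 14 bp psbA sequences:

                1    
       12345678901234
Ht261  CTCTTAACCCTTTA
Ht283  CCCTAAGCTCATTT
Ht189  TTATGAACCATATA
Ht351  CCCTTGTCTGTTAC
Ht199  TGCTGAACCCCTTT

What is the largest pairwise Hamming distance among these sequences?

Pairwise Hamming distances:
  Ht261 vs Ht283: 6
  Ht261 vs Ht189: 5
  Ht261 vs Ht351: 7
  Ht261 vs Ht199: 5
  Ht283 vs Ht189: 10
  Ht283 vs Ht351: 7
  Ht283 vs Ht199: 6
  Ht189 vs Ht351: 11
  Ht189 vs Ht199: 6
  Ht351 vs Ht199: 10
The largest is 11, between Ht189 and Ht351.

11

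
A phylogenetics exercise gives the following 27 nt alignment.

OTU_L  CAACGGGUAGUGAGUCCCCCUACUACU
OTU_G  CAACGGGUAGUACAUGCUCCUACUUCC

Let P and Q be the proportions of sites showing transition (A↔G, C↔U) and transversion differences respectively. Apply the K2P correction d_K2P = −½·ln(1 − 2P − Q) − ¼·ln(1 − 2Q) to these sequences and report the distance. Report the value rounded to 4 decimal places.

Mismatches occur at site 12 (G→A, transition), site 13 (A→C, transversion), site 14 (G→A, transition), site 16 (C→G, transversion), site 18 (C→U, transition), site 25 (A→U, transversion), site 27 (U→C, transition).
Of the 7 differences, 4 transitions and 3 transversions over 27 sites: P = 4/27 = 0.148148, Q = 3/27 = 0.111111.
d = −0.5·ln(0.592593) − 0.25·ln(0.777778) = −0.5·(-0.523247) − 0.25·(-0.251314) = 0.3245.

0.3245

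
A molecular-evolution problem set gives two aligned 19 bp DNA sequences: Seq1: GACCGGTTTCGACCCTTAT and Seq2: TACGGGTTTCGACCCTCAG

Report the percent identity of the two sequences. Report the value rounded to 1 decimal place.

78.9%

Differing sites — 1:G/T; 4:C/G; 17:T/C; 19:T/G.
15 of the 19 sites match, so the percent identity is 15/19 × 100 = 78.9%.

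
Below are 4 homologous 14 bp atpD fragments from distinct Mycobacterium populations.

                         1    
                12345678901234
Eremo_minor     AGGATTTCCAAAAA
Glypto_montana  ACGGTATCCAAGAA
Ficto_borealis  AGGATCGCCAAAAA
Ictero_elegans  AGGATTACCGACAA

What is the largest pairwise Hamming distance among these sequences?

Pairwise Hamming distances:
  Eremo_minor vs Glypto_montana: 4
  Eremo_minor vs Ficto_borealis: 2
  Eremo_minor vs Ictero_elegans: 3
  Glypto_montana vs Ficto_borealis: 5
  Glypto_montana vs Ictero_elegans: 6
  Ficto_borealis vs Ictero_elegans: 4
The largest is 6, between Glypto_montana and Ictero_elegans.

6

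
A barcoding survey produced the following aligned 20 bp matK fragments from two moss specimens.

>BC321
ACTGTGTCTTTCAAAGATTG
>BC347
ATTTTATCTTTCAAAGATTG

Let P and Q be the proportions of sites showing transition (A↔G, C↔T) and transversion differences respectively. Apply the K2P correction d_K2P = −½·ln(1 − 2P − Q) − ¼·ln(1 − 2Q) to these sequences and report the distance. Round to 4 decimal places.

0.1702

Mismatches occur at site 2 (C/T, transition), site 4 (G/T, transversion), site 6 (G/A, transition).
Of the 3 differences, 2 transitions and 1 transversion over 20 sites: P = 2/20 = 0.100000, Q = 1/20 = 0.050000.
d = −0.5·ln(0.750000) − 0.25·ln(0.900000) = −0.5·(-0.287682) − 0.25·(-0.105361) = 0.1702.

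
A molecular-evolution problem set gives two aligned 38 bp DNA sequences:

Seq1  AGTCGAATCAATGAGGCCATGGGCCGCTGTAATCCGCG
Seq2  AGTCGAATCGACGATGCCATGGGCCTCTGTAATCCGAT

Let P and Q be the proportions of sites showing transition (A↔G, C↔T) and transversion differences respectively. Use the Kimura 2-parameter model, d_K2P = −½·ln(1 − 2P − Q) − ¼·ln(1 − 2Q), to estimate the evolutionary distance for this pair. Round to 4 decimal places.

0.1773

Mismatches occur at site 10 (A↔G, transition), site 12 (T↔C, transition), site 15 (G↔T, transversion), site 26 (G↔T, transversion), site 37 (C↔A, transversion), site 38 (G↔T, transversion).
Of the 6 differences, 2 transitions and 4 transversions over 38 sites: P = 2/38 = 0.052632, Q = 4/38 = 0.105263.
d = −0.5·ln(0.789473) − 0.25·ln(0.789474) = −0.5·(-0.236390) − 0.25·(-0.236388) = 0.1773.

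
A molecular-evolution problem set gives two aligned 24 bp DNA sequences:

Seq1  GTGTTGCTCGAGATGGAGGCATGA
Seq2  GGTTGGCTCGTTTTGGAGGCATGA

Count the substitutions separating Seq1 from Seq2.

6

Mismatches occur at site 2 (T/G), site 3 (G/T), site 5 (T/G), site 11 (A/T), site 12 (G/T), site 13 (A/T).
That gives 6 mismatches out of 24 aligned sites, so the Hamming distance is 6.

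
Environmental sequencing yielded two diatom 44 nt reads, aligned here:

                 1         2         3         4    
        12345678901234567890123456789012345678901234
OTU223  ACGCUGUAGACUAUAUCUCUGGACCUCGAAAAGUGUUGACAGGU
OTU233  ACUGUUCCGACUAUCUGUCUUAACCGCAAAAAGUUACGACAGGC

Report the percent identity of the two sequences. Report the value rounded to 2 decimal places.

Mismatches occur at site 3 (G/U), site 4 (C/G), site 6 (G/U), site 7 (U/C), site 8 (A/C), site 15 (A/C), site 17 (C/G), site 21 (G/U), site 22 (G/A), site 26 (U/G), site 28 (G/A), site 35 (G/U), site 36 (U/A), site 37 (U/C), site 44 (U/C).
29 of the 44 sites match, so the percent identity is 29/44 × 100 = 65.91%.

65.91%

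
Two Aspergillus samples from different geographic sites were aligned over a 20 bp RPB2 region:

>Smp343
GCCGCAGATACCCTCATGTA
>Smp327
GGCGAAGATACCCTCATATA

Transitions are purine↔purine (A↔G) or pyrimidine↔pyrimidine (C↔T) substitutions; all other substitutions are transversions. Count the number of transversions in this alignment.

Mismatches occur at site 2 (C→G, transversion), site 5 (C→A, transversion), site 18 (G→A, transition).
Of the 3 differences, 1 transition and 2 transversions, so the answer is 2.

2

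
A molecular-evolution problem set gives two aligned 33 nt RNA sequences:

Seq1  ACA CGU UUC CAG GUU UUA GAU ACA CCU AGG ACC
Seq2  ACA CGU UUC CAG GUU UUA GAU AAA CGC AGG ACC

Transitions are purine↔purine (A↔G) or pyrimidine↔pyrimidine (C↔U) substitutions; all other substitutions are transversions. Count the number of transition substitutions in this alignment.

The sequences differ at positions 23 (C/A, transversion), 26 (C/G, transversion), 27 (U/C, transition).
Of the 3 differences, 1 transition and 2 transversions, so the answer is 1.

1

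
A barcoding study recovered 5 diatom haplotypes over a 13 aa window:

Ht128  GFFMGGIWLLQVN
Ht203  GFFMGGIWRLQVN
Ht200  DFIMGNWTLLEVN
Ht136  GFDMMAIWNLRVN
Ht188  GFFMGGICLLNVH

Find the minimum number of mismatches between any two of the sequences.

1

Pairwise Hamming distances:
  Ht128 vs Ht203: 1
  Ht128 vs Ht200: 6
  Ht128 vs Ht136: 5
  Ht128 vs Ht188: 3
  Ht203 vs Ht200: 7
  Ht203 vs Ht136: 5
  Ht203 vs Ht188: 4
  Ht200 vs Ht136: 8
  Ht200 vs Ht188: 7
  Ht136 vs Ht188: 7
The smallest is 1, between Ht128 and Ht203.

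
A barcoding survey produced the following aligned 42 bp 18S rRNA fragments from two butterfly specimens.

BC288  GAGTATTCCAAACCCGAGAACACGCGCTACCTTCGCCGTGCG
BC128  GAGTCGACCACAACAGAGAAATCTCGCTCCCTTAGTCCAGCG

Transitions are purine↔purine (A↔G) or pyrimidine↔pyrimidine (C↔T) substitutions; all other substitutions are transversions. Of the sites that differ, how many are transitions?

Mismatches occur at site 5 (A↔C, transversion), site 6 (T↔G, transversion), site 7 (T↔A, transversion), site 11 (A↔C, transversion), site 13 (C↔A, transversion), site 15 (C↔A, transversion), site 21 (C↔A, transversion), site 22 (A↔T, transversion), site 24 (G↔T, transversion), site 29 (A↔C, transversion), site 34 (C↔A, transversion), site 36 (C↔T, transition), site 38 (G↔C, transversion), site 39 (T↔A, transversion).
Of the 14 differences, 1 transition and 13 transversions, so the answer is 1.

1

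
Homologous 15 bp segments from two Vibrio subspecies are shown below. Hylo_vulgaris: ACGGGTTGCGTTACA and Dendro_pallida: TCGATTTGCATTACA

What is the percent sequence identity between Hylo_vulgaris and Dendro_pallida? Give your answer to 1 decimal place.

Differing sites — 1:A/T; 4:G/A; 5:G/T; 10:G/A.
11 of the 15 sites match, so the percent identity is 11/15 × 100 = 73.3%.

73.3%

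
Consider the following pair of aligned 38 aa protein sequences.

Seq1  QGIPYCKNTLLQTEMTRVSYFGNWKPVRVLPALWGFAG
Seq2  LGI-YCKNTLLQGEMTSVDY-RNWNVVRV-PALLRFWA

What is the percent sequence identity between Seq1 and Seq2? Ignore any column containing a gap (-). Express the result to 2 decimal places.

Excluding the 3 gap columns leaves 35 comparable sites.
The sequences differ at positions 1 (Q/L), 13 (T/G), 17 (R/S), 19 (S/D), 22 (G/R), 25 (K/N), 26 (P/V), 34 (W/L), 35 (G/R), 37 (A/W), 38 (G/A).
24 of the 35 comparable sites match, so the percent identity is 24/35 × 100 = 68.57%.

68.57%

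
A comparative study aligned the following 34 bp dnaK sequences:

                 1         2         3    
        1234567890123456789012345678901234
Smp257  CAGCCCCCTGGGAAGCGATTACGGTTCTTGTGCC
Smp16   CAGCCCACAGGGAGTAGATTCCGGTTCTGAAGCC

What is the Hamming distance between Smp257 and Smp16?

The sequences differ at positions 7 (C/A), 9 (T/A), 14 (A/G), 15 (G/T), 16 (C/A), 21 (A/C), 29 (T/G), 30 (G/A), 31 (T/A).
That gives 9 mismatches out of 34 aligned sites, so the Hamming distance is 9.

9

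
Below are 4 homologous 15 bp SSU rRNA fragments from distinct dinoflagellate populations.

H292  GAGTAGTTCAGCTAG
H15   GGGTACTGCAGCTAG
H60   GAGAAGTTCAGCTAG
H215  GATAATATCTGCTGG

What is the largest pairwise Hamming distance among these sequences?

8

Pairwise Hamming distances:
  H292 vs H15: 3
  H292 vs H60: 1
  H292 vs H215: 6
  H15 vs H60: 4
  H15 vs H215: 8
  H60 vs H215: 5
The largest is 8, between H15 and H215.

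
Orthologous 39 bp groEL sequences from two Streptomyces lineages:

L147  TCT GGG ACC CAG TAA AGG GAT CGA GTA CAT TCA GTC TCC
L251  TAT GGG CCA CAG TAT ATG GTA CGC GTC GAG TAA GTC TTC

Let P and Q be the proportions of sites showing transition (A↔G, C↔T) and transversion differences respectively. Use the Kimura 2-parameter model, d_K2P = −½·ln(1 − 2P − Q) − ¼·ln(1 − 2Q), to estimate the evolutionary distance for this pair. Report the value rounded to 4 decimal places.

0.4612

Differing sites — 2:C/A (Tv); 7:A/C (Tv); 9:C/A (Tv); 15:A/T (Tv); 17:G/T (Tv); 20:A/T (Tv); 21:T/A (Tv); 24:A/C (Tv); 27:A/C (Tv); 28:C/G (Tv); 30:T/G (Tv); 32:C/A (Tv); 38:C/T (Ti).
Of the 13 differences, 1 transition and 12 transversions over 39 sites: P = 1/39 = 0.025641, Q = 12/39 = 0.307692.
d = −0.5·ln(0.641026) − 0.25·ln(0.384616) = −0.5·(-0.444685) − 0.25·(-0.955510) = 0.4612.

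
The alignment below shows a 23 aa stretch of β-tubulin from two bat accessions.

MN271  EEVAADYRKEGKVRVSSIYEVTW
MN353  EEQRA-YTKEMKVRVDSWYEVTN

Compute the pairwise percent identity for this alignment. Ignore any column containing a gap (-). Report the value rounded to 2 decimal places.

68.18%

Excluding the 1 gap column leaves 22 comparable sites.
The sequences differ at positions 3 (V/Q), 4 (A/R), 8 (R/T), 11 (G/M), 16 (S/D), 18 (I/W), 23 (W/N).
15 of the 22 comparable sites match, so the percent identity is 15/22 × 100 = 68.18%.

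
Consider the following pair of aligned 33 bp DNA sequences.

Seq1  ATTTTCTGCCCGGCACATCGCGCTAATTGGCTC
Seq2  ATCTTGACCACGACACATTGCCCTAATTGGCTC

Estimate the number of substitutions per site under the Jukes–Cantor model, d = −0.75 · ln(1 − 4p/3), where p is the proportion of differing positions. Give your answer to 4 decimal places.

Mismatches occur at site 3 (T/C), site 6 (C/G), site 7 (T/A), site 8 (G/C), site 10 (C/A), site 13 (G/A), site 19 (C/T), site 22 (G/C).
p = 8/33 = 0.242424.
d = −0.75 · ln(1 − (4/3)·0.242424) = −0.75 · ln(0.676768) = −0.75 · (-0.390427) = 0.2928.

0.2928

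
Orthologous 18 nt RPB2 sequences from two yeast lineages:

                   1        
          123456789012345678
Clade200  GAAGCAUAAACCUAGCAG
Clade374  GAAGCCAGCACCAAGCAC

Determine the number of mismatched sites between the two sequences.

6

The sequences differ at positions 6 (A/C), 7 (U/A), 8 (A/G), 9 (A/C), 13 (U/A), 18 (G/C).
That gives 6 mismatches out of 18 aligned sites, so the Hamming distance is 6.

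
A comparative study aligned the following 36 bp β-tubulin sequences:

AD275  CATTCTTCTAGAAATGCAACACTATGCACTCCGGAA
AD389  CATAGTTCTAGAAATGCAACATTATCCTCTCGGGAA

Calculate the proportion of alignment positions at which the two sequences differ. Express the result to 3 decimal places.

0.167

Mismatches occur at site 4 (T/A), site 5 (C/G), site 22 (C/T), site 26 (G/C), site 28 (A/T), site 32 (C/G).
There are 6 differences over 36 sites, so p = 6/36 = 0.167.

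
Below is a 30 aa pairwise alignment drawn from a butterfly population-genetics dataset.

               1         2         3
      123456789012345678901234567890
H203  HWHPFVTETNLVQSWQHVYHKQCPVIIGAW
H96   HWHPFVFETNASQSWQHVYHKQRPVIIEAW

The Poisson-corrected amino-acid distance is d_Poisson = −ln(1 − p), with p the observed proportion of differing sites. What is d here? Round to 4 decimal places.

0.1823

The sequences differ at positions 7 (T/F), 11 (L/A), 12 (V/S), 23 (C/R), 28 (G/E).
p = 5/30 = 0.166667.
d = −ln(1 − 0.166667) = −ln(0.833333) = 0.1823.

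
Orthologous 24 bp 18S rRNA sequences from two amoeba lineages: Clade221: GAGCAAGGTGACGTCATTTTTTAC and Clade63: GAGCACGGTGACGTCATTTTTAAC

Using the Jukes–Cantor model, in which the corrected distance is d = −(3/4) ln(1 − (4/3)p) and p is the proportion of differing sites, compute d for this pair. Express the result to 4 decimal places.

Mismatches occur at site 6 (A/C), site 22 (T/A).
p = 2/24 = 0.083333.
d = −0.75 · ln(1 − (4/3)·0.083333) = −0.75 · ln(0.888889) = −0.75 · (-0.117783) = 0.0883.

0.0883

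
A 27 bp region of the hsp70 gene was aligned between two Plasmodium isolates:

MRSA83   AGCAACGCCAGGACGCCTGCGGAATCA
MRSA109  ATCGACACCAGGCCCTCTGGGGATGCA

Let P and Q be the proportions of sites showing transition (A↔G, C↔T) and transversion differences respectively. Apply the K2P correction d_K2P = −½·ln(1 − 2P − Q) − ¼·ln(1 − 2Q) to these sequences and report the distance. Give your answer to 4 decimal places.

Differing sites — 2:G/T (Tv); 4:A/G (Ti); 7:G/A (Ti); 13:A/C (Tv); 15:G/C (Tv); 16:C/T (Ti); 20:C/G (Tv); 24:A/T (Tv); 25:T/G (Tv).
Of the 9 differences, 3 transitions and 6 transversions over 27 sites: P = 3/27 = 0.111111, Q = 6/27 = 0.222222.
d = −0.5·ln(0.555556) − 0.25·ln(0.555556) = −0.5·(-0.587786) − 0.25·(-0.587786) = 0.4408.

0.4408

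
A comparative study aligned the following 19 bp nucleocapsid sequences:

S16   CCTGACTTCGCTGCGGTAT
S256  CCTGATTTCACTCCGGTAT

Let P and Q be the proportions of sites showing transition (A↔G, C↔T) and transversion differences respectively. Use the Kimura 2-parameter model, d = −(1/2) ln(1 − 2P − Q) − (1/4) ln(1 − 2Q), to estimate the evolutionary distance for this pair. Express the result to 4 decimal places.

Mismatches occur at site 6 (C→T, transition), site 10 (G→A, transition), site 13 (G→C, transversion).
Of the 3 differences, 2 transitions and 1 transversion over 19 sites: P = 2/19 = 0.105263, Q = 1/19 = 0.052632.
d = −0.5·ln(0.736842) − 0.25·ln(0.894736) = −0.5·(-0.305382) − 0.25·(-0.111227) = 0.1805.

0.1805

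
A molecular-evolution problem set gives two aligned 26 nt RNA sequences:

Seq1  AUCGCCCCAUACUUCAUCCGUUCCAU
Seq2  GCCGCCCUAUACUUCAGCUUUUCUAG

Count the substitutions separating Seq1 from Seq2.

8

Mismatches occur at site 1 (A↔G), site 2 (U↔C), site 8 (C↔U), site 17 (U↔G), site 19 (C↔U), site 20 (G↔U), site 24 (C↔U), site 26 (U↔G).
That gives 8 mismatches out of 26 aligned sites, so the Hamming distance is 8.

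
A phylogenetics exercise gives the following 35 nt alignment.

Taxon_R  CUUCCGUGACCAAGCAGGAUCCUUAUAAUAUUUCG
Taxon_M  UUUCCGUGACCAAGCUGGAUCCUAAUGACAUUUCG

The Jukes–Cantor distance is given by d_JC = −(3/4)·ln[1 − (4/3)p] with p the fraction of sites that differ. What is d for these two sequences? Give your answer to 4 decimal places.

0.1585

Differing sites — 1:C/U; 16:A/U; 24:U/A; 27:A/G; 29:U/C.
p = 5/35 = 0.142857.
d = −0.75 · ln(1 − (4/3)·0.142857) = −0.75 · ln(0.809524) = −0.75 · (-0.211309) = 0.1585.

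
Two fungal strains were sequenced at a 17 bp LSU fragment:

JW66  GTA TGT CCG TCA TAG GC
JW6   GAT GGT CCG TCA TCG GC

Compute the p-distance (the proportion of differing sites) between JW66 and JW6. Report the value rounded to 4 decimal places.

0.2353

Differing sites — 2:T/A; 3:A/T; 4:T/G; 14:A/C.
There are 4 differences over 17 sites, so p = 4/17 = 0.2353.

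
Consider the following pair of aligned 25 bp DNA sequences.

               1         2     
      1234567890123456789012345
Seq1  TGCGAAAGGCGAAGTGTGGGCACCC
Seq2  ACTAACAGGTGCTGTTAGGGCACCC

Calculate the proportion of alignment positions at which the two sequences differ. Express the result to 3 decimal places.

0.400

Mismatches occur at site 1 (T/A), site 2 (G/C), site 3 (C/T), site 4 (G/A), site 6 (A/C), site 10 (C/T), site 12 (A/C), site 13 (A/T), site 16 (G/T), site 17 (T/A).
There are 10 differences over 25 sites, so p = 10/25 = 0.400.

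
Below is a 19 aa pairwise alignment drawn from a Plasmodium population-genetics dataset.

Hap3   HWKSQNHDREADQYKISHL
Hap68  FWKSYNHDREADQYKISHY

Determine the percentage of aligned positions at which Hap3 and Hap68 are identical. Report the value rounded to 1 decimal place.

84.2%

Mismatches occur at site 1 (H/F), site 5 (Q/Y), site 19 (L/Y).
16 of the 19 sites match, so the percent identity is 16/19 × 100 = 84.2%.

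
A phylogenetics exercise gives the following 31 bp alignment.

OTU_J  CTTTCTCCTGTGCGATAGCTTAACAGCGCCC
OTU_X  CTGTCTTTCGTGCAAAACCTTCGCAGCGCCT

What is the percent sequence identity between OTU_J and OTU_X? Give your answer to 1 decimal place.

The sequences differ at positions 3 (T/G), 7 (C/T), 8 (C/T), 9 (T/C), 14 (G/A), 16 (T/A), 18 (G/C), 22 (A/C), 23 (A/G), 31 (C/T).
21 of the 31 sites match, so the percent identity is 21/31 × 100 = 67.7%.

67.7%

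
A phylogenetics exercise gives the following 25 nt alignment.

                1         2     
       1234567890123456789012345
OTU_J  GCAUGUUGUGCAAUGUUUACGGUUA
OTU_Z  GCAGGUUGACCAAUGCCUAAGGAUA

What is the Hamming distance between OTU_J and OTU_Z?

The sequences differ at positions 4 (U/G), 9 (U/A), 10 (G/C), 16 (U/C), 17 (U/C), 20 (C/A), 23 (U/A).
That gives 7 mismatches out of 25 aligned sites, so the Hamming distance is 7.

7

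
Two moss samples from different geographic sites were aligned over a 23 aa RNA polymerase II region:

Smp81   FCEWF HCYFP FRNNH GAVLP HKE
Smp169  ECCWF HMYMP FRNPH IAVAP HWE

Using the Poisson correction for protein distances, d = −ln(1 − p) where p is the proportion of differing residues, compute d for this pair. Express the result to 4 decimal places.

0.4274

The sequences differ at positions 1 (F/E), 3 (E/C), 7 (C/M), 9 (F/M), 14 (N/P), 16 (G/I), 19 (L/A), 22 (K/W).
p = 8/23 = 0.347826.
d = −ln(1 − 0.347826) = −ln(0.652174) = 0.4274.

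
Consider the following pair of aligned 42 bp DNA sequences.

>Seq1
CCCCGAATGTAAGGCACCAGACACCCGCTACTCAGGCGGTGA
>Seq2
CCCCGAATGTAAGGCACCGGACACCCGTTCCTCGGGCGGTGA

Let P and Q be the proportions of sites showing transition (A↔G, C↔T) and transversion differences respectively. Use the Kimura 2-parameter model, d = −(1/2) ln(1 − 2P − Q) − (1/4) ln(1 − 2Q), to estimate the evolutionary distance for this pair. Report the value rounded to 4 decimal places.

0.1034

Mismatches occur at site 19 (A→G, transition), site 28 (C→T, transition), site 30 (A→C, transversion), site 34 (A→G, transition).
Of the 4 differences, 3 transitions and 1 transversion over 42 sites: P = 3/42 = 0.071429, Q = 1/42 = 0.023810.
d = −0.5·ln(0.833332) − 0.25·ln(0.952380) = −0.5·(-0.182323) − 0.25·(-0.048791) = 0.1034.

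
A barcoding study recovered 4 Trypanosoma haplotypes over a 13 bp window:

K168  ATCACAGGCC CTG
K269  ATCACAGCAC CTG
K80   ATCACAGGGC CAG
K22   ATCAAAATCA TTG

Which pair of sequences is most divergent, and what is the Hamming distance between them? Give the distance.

7

Pairwise Hamming distances:
  K168 vs K269: 2
  K168 vs K80: 2
  K168 vs K22: 5
  K269 vs K80: 3
  K269 vs K22: 6
  K80 vs K22: 7
The largest is 7, between K80 and K22.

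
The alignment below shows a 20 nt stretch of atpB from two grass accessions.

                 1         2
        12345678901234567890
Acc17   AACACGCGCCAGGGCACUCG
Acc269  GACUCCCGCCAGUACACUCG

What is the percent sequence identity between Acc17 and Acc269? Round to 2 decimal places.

75.00%

Mismatches occur at site 1 (A↔G), site 4 (A↔U), site 6 (G↔C), site 13 (G↔U), site 14 (G↔A).
15 of the 20 sites match, so the percent identity is 15/20 × 100 = 75.00%.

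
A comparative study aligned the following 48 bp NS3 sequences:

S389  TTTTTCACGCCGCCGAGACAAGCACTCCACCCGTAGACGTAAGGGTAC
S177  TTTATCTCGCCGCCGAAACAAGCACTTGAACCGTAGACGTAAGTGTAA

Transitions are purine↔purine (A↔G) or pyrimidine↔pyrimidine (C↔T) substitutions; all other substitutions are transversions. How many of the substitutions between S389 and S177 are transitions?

The sequences differ at positions 4 (T/A, transversion), 7 (A/T, transversion), 17 (G/A, transition), 27 (C/T, transition), 28 (C/G, transversion), 30 (C/A, transversion), 44 (G/T, transversion), 48 (C/A, transversion).
Of the 8 differences, 2 transitions and 6 transversions, so the answer is 2.

2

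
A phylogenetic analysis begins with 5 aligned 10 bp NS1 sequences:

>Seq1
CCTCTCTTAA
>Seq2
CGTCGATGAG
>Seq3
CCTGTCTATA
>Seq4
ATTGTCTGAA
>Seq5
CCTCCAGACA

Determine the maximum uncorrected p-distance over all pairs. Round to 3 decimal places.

0.800

Pairwise Hamming distances:
  Seq1 vs Seq2: 5
  Seq1 vs Seq3: 3
  Seq1 vs Seq4: 4
  Seq1 vs Seq5: 5
  Seq2 vs Seq3: 7
  Seq2 vs Seq4: 6
  Seq2 vs Seq5: 6
  Seq3 vs Seq4: 4
  Seq3 vs Seq5: 5
  Seq4 vs Seq5: 8
The largest is 8 mismatches, between Seq4 and Seq5; p = 8/10 = 0.800.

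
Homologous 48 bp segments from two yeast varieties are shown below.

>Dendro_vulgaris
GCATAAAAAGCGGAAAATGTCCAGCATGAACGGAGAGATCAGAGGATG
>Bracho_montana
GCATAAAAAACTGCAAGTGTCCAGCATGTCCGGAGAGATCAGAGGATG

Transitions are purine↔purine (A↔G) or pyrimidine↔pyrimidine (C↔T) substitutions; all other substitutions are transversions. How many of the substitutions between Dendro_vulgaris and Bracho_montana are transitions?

Mismatches occur at site 10 (G/A, transition), site 12 (G/T, transversion), site 14 (A/C, transversion), site 17 (A/G, transition), site 29 (A/T, transversion), site 30 (A/C, transversion).
Of the 6 differences, 2 transitions and 4 transversions, so the answer is 2.

2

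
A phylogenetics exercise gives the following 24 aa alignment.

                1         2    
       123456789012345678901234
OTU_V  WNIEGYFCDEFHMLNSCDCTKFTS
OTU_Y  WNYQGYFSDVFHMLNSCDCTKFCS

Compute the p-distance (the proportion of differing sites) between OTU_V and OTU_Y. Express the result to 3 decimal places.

0.208

Mismatches occur at site 3 (I/Y), site 4 (E/Q), site 8 (C/S), site 10 (E/V), site 23 (T/C).
There are 5 differences over 24 sites, so p = 5/24 = 0.208.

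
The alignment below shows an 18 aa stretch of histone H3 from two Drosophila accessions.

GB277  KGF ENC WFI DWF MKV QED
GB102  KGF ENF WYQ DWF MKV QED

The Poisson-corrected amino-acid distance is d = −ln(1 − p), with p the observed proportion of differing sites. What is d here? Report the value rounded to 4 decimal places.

The sequences differ at positions 6 (C/F), 8 (F/Y), 9 (I/Q).
p = 3/18 = 0.166667.
d = −ln(1 − 0.166667) = −ln(0.833333) = 0.1823.

0.1823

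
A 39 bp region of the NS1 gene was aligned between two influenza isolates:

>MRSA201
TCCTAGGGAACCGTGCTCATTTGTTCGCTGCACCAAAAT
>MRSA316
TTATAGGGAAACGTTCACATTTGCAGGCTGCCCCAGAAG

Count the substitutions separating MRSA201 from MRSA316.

The sequences differ at positions 2 (C/T), 3 (C/A), 11 (C/A), 15 (G/T), 17 (T/A), 24 (T/C), 25 (T/A), 26 (C/G), 32 (A/C), 36 (A/G), 39 (T/G).
That gives 11 mismatches out of 39 aligned sites, so the Hamming distance is 11.

11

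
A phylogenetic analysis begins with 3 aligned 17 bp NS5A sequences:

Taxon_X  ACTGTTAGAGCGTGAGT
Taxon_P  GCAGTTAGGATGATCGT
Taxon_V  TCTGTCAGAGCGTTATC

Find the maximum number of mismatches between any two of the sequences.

10

Pairwise Hamming distances:
  Taxon_X vs Taxon_P: 8
  Taxon_X vs Taxon_V: 5
  Taxon_P vs Taxon_V: 10
The largest is 10, between Taxon_P and Taxon_V.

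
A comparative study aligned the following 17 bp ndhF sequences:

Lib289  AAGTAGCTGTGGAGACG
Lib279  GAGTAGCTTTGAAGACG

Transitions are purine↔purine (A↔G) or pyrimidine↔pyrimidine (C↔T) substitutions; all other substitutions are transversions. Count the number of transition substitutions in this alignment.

Mismatches occur at site 1 (A→G, transition), site 9 (G→T, transversion), site 12 (G→A, transition).
Of the 3 differences, 2 transitions and 1 transversion, so the answer is 2.

2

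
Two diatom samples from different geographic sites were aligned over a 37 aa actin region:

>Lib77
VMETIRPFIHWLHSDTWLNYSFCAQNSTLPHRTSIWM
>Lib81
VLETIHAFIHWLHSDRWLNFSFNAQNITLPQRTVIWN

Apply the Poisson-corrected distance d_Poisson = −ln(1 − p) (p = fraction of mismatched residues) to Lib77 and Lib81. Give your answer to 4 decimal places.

The sequences differ at positions 2 (M/L), 6 (R/H), 7 (P/A), 16 (T/R), 20 (Y/F), 23 (C/N), 27 (S/I), 31 (H/Q), 34 (S/V), 37 (M/N).
p = 10/37 = 0.270270.
d = −ln(1 − 0.270270) = −ln(0.729730) = 0.3151.

0.3151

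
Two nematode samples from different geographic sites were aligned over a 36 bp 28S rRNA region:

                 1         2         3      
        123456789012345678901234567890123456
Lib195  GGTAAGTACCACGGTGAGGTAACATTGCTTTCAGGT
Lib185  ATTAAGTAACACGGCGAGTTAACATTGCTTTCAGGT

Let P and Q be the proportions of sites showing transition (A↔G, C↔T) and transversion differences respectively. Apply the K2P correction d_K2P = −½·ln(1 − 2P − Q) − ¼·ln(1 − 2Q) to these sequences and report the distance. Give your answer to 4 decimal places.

Differing sites — 1:G/A (Ti); 2:G/T (Tv); 9:C/A (Tv); 15:T/C (Ti); 19:G/T (Tv).
Of the 5 differences, 2 transitions and 3 transversions over 36 sites: P = 2/36 = 0.055556, Q = 3/36 = 0.083333.
d = −0.5·ln(0.805555) − 0.25·ln(0.833334) = −0.5·(-0.216224) − 0.25·(-0.182321) = 0.1537.

0.1537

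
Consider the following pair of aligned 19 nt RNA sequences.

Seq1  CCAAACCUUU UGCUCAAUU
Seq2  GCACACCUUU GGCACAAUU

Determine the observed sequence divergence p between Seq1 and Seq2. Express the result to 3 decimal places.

0.211

The sequences differ at positions 1 (C/G), 4 (A/C), 11 (U/G), 14 (U/A).
There are 4 differences over 19 sites, so p = 4/19 = 0.211.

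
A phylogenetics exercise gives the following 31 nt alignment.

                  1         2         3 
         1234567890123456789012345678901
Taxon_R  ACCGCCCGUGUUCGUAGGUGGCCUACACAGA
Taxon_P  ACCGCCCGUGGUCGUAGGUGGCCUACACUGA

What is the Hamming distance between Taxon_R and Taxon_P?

Differing sites — 11:U/G; 29:A/U.
That gives 2 mismatches out of 31 aligned sites, so the Hamming distance is 2.

2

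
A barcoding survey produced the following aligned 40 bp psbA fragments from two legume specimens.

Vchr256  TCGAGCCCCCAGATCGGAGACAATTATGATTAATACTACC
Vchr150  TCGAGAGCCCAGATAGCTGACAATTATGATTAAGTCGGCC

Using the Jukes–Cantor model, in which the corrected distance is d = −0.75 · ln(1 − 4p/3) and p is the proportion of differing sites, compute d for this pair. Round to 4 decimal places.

0.2675

Mismatches occur at site 6 (C/A), site 7 (C/G), site 15 (C/A), site 17 (G/C), site 18 (A/T), site 34 (T/G), site 35 (A/T), site 37 (T/G), site 38 (A/G).
p = 9/40 = 0.225000.
d = −0.75 · ln(1 − (4/3)·0.225000) = −0.75 · ln(0.700000) = −0.75 · (-0.356675) = 0.2675.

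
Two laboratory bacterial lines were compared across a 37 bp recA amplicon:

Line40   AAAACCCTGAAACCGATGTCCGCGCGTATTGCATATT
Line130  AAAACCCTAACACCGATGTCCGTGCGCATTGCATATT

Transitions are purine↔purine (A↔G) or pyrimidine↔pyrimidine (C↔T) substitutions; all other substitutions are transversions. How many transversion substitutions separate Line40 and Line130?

1

The sequences differ at positions 9 (G/A, transition), 11 (A/C, transversion), 23 (C/T, transition), 27 (T/C, transition).
Of the 4 differences, 3 transitions and 1 transversion, so the answer is 1.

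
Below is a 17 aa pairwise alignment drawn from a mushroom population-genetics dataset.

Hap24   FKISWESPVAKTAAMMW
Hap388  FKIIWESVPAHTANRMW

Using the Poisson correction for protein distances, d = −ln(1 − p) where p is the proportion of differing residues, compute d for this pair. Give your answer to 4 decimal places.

Mismatches occur at site 4 (S/I), site 8 (P/V), site 9 (V/P), site 11 (K/H), site 14 (A/N), site 15 (M/R).
p = 6/17 = 0.352941.
d = −ln(1 − 0.352941) = −ln(0.647059) = 0.4353.

0.4353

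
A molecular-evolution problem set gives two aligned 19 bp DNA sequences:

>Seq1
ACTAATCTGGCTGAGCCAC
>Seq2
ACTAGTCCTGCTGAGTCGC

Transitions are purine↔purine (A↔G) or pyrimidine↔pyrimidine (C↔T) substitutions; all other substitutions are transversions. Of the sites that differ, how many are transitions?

4

Mismatches occur at site 5 (A/G, transition), site 8 (T/C, transition), site 9 (G/T, transversion), site 16 (C/T, transition), site 18 (A/G, transition).
Of the 5 differences, 4 transitions and 1 transversion, so the answer is 4.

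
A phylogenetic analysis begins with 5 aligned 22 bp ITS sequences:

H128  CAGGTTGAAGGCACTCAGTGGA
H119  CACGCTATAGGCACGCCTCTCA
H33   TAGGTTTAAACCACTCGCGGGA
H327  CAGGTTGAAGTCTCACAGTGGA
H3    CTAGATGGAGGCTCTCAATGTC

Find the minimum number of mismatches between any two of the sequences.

Pairwise Hamming distances:
  H128 vs H119: 10
  H128 vs H33: 7
  H128 vs H327: 3
  H128 vs H3: 8
  H119 vs H33: 13
  H119 vs H327: 12
  H119 vs H3: 13
  H33 vs H327: 9
  H33 vs H3: 14
  H327 vs H3: 9
The smallest is 3, between H128 and H327.

3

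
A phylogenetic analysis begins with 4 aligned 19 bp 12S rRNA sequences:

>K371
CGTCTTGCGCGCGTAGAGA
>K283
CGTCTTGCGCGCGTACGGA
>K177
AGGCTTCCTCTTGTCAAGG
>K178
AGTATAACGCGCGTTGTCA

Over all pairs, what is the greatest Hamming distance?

12

Pairwise Hamming distances:
  K371 vs K283: 2
  K371 vs K177: 9
  K371 vs K178: 7
  K283 vs K177: 10
  K283 vs K178: 8
  K177 vs K178: 12
The largest is 12, between K177 and K178.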